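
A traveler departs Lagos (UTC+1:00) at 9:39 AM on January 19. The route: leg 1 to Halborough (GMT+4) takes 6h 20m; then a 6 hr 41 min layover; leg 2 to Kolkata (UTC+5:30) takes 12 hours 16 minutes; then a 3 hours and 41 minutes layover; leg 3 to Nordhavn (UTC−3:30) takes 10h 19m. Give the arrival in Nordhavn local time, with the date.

Convert departure to UTC: 9:39 AM − 1:00 = 8:39 AM UTC on Jan 19.
Add 6 hours and 20 minutes leg 1 → 2:59 PM UTC.
Add 6 hours and 41 minutes layover in Halborough → 9:40 PM UTC.
Add 12 hours and 16 minutes leg 2 → 9:56 AM UTC (Jan 20).
Add 3 hours and 41 minutes layover in Kolkata → 1:37 PM UTC.
Add 10 hours and 19 minutes leg 3 → 11:56 PM UTC.
Nordhavn is UTC−3:30, so local arrival = 11:56 PM − 3:30 = 8:26 PM on Jan 20.

8:26 PM on January 20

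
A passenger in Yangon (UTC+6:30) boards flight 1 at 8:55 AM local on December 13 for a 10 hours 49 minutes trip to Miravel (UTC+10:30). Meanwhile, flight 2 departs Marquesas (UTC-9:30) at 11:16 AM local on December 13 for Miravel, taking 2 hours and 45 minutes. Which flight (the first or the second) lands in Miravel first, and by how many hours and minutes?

Flight 1 in UTC: 8:55 AM − 6:30 = 2:25 AM on Dec 13.
+10 hours and 49 minutes → arrive 1:14 PM UTC on Dec 13.
Flight 2 in UTC: 11:16 AM + 9:30 = 8:46 PM on Dec 13.
+2 hours 45 minutes → arrive 11:31 PM UTC on Dec 13.
Flight 1 lands earlier by 10 hours 17 minutes.

the first, by 10 hours 17 minutes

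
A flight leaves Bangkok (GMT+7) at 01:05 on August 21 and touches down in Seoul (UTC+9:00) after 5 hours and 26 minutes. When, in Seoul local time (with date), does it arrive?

Convert departure to UTC: 01:05 − 7:00 = 18:05 UTC on Aug 20.
Add 5 hours 26 minutes travel time → 23:31 UTC.
Seoul is UTC+9:00, so local arrival = 23:31 + 9:00 = 08:31 on Aug 21.

08:31 on Aug 21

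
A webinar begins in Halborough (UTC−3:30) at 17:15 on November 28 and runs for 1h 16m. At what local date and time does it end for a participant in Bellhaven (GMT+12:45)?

10:46 on Nov 29

Convert start to UTC: 17:15 + 3:30 = 20:45 UTC on Nov 28.
Add 1 hour 16 minutes duration → 22:01 UTC.
Bellhaven is UTC+12:45, so local end time = 22:01 + 12:45 = 10:46 on Nov 29.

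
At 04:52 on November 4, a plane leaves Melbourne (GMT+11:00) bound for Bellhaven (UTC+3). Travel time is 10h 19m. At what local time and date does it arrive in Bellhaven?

07:11 on November 4

Bellhaven is 8:00 behind Melbourne.
After 10 hours 19 minutes it is 15:11 in Melbourne.
Shift by the zone difference: 15:11 − 8:00 = 07:11 on Nov 4 in Bellhaven.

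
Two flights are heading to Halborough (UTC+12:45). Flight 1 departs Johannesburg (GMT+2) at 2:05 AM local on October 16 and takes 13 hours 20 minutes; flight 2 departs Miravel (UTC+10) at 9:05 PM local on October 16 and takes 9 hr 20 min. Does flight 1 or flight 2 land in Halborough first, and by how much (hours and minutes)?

Flight 1 in UTC: 2:05 AM − 2:00 = 12:05 AM on Oct 16.
+13 hours 20 minutes → arrive 1:25 PM UTC on Oct 16.
Flight 2 in UTC: 9:05 PM − 10:00 = 11:05 AM on Oct 16.
+9 hours 20 minutes → arrive 8:25 PM UTC on Oct 16.
Flight 1 lands earlier by 7 hours.

the first, by 7 hours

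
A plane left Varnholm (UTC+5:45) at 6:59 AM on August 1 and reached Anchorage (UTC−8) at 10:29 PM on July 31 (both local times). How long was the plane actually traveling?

Departure in UTC: 6:59 AM − 5:45 = 1:14 AM on Aug 1.
Arrival in UTC: 10:29 PM + 8:00 = 6:29 AM on Aug 1.
Elapsed = 6:29 AM − 1:14 AM = 5 hours 15 minutes.

5 hours 15 minutes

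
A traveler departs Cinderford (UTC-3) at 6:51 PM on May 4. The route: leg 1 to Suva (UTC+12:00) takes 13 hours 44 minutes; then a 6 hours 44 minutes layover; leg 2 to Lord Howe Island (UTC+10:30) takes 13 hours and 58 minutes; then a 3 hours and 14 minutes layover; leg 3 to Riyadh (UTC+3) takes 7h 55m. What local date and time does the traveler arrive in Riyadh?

10:26 PM on May 6

Convert departure to UTC: 6:51 PM + 3:00 = 9:51 PM UTC on May 4.
Add 13 hours 44 minutes leg 1 → 11:35 AM UTC (May 5).
Add 6 hours and 44 minutes layover in Suva → 6:19 PM UTC.
Add 13 hours 58 minutes leg 2 → 8:17 AM UTC (May 6).
Add 3 hours 14 minutes layover in Lord Howe Island → 11:31 AM UTC.
Add 7 hours and 55 minutes leg 3 → 7:26 PM UTC.
Riyadh is UTC+3:00, so local arrival = 7:26 PM + 3:00 = 10:26 PM on May 6.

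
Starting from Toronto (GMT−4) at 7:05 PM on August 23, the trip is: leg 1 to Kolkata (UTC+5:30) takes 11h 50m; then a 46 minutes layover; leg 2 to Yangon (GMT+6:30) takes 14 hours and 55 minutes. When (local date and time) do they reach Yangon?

Convert departure to UTC: 7:05 PM + 4:00 = 11:05 PM UTC on Aug 23.
Add 11 hours 50 minutes leg 1 → 10:55 AM UTC (Aug 24).
Add 46 minutes layover in Kolkata → 11:41 AM UTC.
Add 14 hours and 55 minutes leg 2 → 2:36 AM UTC (Aug 25).
Yangon is UTC+6:30, so local arrival = 2:36 AM + 6:30 = 9:06 AM on Aug 25.

9:06 AM on Aug 25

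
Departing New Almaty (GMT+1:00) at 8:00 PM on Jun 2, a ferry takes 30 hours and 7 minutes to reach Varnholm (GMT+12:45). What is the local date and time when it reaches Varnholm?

1:52 PM on Jun 4

Convert departure to UTC: 8:00 PM − 1:00 = 7:00 PM UTC on Jun 2.
Add 30 hours and 7 minutes travel time → 1:07 AM UTC (Jun 4).
Varnholm is UTC+12:45, so local arrival = 1:07 AM + 12:45 = 1:52 PM on Jun 4.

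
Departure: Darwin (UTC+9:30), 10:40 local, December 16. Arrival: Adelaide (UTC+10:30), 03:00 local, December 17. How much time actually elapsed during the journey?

Adelaide is 1:00 ahead of Darwin.
Clock-face elapsed time (ignoring zones) is 16 hours 20 minutes.
Actual elapsed = 16 hours 20 minutes − 1:00 = 15 hours 20 minutes.

15 hours 20 minutes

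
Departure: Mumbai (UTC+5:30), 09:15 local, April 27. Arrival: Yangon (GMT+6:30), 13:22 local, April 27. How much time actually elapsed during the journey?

Departure in UTC: 09:15 − 5:30 = 03:45 on Apr 27.
Arrival in UTC: 13:22 − 6:30 = 06:52 on Apr 27.
Elapsed = 06:52 − 03:45 = 3 hours 7 minutes.

3 hours 7 minutes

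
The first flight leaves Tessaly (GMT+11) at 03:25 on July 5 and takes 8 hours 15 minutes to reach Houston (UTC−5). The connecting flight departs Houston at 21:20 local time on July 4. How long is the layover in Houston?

1 hour 40 minutes

Convert departure to UTC: 03:25 − 11:00 = 16:25 UTC on Jul 4.
Add 8 hours and 15 minutes flight time → 00:40 UTC (Jul 5).
Houston is UTC−5:00, so local arrival = 00:40 − 5:00 = 19:40 on Jul 4.
Layover = 21:20 − 19:40 = 1 hour 40 minutes.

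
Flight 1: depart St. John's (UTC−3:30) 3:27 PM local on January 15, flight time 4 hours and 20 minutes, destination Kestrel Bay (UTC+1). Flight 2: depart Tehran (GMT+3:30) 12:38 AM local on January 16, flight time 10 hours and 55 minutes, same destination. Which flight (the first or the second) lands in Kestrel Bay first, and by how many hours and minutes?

the first, by 8 hours 46 minutes

Flight 1 in UTC: 3:27 PM + 3:30 = 6:57 PM on Jan 15.
+4 hours and 20 minutes → arrive 11:17 PM UTC on Jan 15.
Flight 2 in UTC: 12:38 AM − 3:30 = 9:08 PM on Jan 15.
+10 hours 55 minutes → arrive 8:03 AM UTC on Jan 16.
Flight 1 lands earlier by 8 hours 46 minutes.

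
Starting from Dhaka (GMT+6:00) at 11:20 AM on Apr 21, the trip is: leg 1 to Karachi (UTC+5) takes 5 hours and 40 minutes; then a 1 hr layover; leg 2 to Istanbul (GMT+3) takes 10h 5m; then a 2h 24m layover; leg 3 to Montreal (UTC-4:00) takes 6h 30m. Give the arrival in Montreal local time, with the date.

Convert departure to UTC: 11:20 AM − 6:00 = 5:20 AM UTC on Apr 21.
Add 5 hours 40 minutes leg 1 → 11:00 AM UTC.
Add 1 hour layover in Karachi → 12:00 PM UTC.
Add 10 hours 5 minutes leg 2 → 10:05 PM UTC.
Add 2 hours and 24 minutes layover in Istanbul → 12:29 AM UTC (Apr 22).
Add 6 hours 30 minutes leg 3 → 6:59 AM UTC.
Montreal is UTC−4:00, so local arrival = 6:59 AM − 4:00 = 2:59 AM on Apr 22.

2:59 AM on April 22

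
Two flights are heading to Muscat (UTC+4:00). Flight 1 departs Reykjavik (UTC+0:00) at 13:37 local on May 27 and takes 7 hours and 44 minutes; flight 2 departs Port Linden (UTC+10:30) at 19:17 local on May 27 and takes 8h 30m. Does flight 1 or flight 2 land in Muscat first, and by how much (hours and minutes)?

Flight 1 departs at 13:37 UTC (May 27).
+7 hours and 44 minutes → arrive 21:21 UTC on May 27.
Flight 2 in UTC: 19:17 − 10:30 = 08:47 on May 27.
+8 hours and 30 minutes → arrive 17:17 UTC on May 27.
Flight 2 lands earlier by 4 hours 4 minutes.

the second, by 4 hours 4 minutes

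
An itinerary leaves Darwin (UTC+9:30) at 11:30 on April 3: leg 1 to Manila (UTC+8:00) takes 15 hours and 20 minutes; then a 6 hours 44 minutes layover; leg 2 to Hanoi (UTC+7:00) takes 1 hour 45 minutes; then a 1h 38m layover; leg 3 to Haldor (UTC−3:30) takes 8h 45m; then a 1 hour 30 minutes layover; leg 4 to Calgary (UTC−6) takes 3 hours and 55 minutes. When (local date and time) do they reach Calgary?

Convert departure to UTC: 11:30 − 9:30 = 02:00 UTC on Apr 3.
Add 15 hours and 20 minutes leg 1 → 17:20 UTC.
Add 6 hours 44 minutes layover in Manila → 00:04 UTC (Apr 4).
Add 1 hour and 45 minutes leg 2 → 01:49 UTC.
Add 1 hour 38 minutes layover in Hanoi → 03:27 UTC.
Add 8 hours 45 minutes leg 3 → 12:12 UTC.
Add 1 hour 30 minutes layover in Haldor → 13:42 UTC.
Add 3 hours 55 minutes leg 4 → 17:37 UTC.
Calgary is UTC−6:00, so local arrival = 17:37 − 6:00 = 11:37 on Apr 4.

11:37 on Apr 4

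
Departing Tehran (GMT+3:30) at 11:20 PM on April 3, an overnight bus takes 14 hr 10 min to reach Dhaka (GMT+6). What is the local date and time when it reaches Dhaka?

Convert departure to UTC: 11:20 PM − 3:30 = 7:50 PM UTC on Apr 3.
Add 14 hours and 10 minutes travel time → 10:00 AM UTC (Apr 4).
Dhaka is UTC+6:00, so local arrival = 10:00 AM + 6:00 = 4:00 PM on Apr 4.

4:00 PM on Apr 4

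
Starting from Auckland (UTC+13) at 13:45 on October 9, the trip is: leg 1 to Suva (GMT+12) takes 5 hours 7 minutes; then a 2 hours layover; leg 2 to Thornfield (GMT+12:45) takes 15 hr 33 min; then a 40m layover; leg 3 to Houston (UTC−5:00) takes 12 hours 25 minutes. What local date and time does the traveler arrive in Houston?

Convert departure to UTC: 13:45 − 13:00 = 00:45 UTC on Oct 9.
Add 5 hours 7 minutes leg 1 → 05:52 UTC.
Add 2 hours layover in Suva → 07:52 UTC.
Add 15 hours and 33 minutes leg 2 → 23:25 UTC.
Add 40 minutes layover in Thornfield → 00:05 UTC (Oct 10).
Add 12 hours 25 minutes leg 3 → 12:30 UTC.
Houston is UTC−5:00, so local arrival = 12:30 − 5:00 = 07:30 on Oct 10.

07:30 on October 10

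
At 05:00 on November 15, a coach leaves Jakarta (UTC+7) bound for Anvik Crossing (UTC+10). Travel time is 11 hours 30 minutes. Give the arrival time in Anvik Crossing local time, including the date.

19:30 on November 15

Convert departure to UTC: 05:00 − 7:00 = 22:00 UTC on Nov 14.
Add 11 hours and 30 minutes travel time → 09:30 UTC (Nov 15).
Anvik Crossing is UTC+10:00, so local arrival = 09:30 + 10:00 = 19:30 on Nov 15.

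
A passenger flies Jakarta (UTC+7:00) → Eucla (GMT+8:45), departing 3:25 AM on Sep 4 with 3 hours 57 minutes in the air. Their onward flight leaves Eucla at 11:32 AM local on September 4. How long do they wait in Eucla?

Convert departure to UTC: 3:25 AM − 7:00 = 8:25 PM UTC on Sep 3.
Add 3 hours and 57 minutes flight time → 12:22 AM UTC (Sep 4).
Eucla is UTC+8:45, so local arrival = 12:22 AM + 8:45 = 9:07 AM on Sep 4.
Layover = 11:32 AM − 9:07 AM = 2 hours 25 minutes.

2 hours 25 minutes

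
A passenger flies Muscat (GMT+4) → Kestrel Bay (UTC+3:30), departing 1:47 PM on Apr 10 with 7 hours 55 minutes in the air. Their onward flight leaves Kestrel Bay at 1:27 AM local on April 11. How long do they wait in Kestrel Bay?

4 hours 15 minutes

Convert departure to UTC: 1:47 PM − 4:00 = 9:47 AM UTC on Apr 10.
Add 7 hours and 55 minutes flight time → 5:42 PM UTC.
Kestrel Bay is UTC+3:30, so local arrival = 5:42 PM + 3:30 = 9:12 PM on Apr 10.
Layover = 1:27 AM − 9:12 PM (+1 day) = 4 hours 15 minutes.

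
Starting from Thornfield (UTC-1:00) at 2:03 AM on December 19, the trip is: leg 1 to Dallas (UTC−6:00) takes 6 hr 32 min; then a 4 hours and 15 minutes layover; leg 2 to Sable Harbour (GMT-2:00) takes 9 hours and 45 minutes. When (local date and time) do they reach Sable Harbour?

9:35 PM on Dec 19

Convert departure to UTC: 2:03 AM + 1:00 = 3:03 AM UTC on Dec 19.
Add 6 hours and 32 minutes leg 1 → 9:35 AM UTC.
Add 4 hours 15 minutes layover in Dallas → 1:50 PM UTC.
Add 9 hours and 45 minutes leg 2 → 11:35 PM UTC.
Sable Harbour is UTC−2:00, so local arrival = 11:35 PM − 2:00 = 9:35 PM on Dec 19.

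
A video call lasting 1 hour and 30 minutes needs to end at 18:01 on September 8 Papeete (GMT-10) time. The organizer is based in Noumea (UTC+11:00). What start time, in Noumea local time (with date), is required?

13:31 on Sep 9

Target end time in UTC: 18:01 + 10:00 = 04:01 on Sep 9.
Subtract 1 hour and 30 minutes → start 02:31 UTC on Sep 9.
Noumea is UTC+11:00: 02:31 + 11:00 = 13:31 on Sep 9.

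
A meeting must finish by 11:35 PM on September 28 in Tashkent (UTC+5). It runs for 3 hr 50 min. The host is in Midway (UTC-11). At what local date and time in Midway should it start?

Target end time in UTC: 11:35 PM − 5:00 = 6:35 PM on Sep 28.
Subtract 3 hours 50 minutes → start 2:45 PM UTC on Sep 28.
Midway is UTC−11:00: 2:45 PM − 11:00 = 3:45 AM on Sep 28.

3:45 AM on September 28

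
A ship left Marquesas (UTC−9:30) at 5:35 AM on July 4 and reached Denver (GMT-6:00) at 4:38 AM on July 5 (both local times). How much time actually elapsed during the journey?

Departure in UTC: 5:35 AM + 9:30 = 3:05 PM on Jul 4.
Arrival in UTC: 4:38 AM + 6:00 = 10:38 AM on Jul 5.
Elapsed = 10:38 AM − 3:05 PM (+1 day) = 19 hours 33 minutes.

19 hours 33 minutes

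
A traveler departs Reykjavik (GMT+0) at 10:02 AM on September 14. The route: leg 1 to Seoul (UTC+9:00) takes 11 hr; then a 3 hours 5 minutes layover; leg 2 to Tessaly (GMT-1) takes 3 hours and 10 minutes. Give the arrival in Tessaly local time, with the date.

Reykjavik is at UTC+0, so departure is already 10:02 AM UTC on Sep 14.
Add 11 hours leg 1 → 9:02 PM UTC.
Add 3 hours 5 minutes layover in Seoul → 12:07 AM UTC (Sep 15).
Add 3 hours 10 minutes leg 2 → 3:17 AM UTC.
Tessaly is UTC−1:00, so local arrival = 3:17 AM − 1:00 = 2:17 AM on Sep 15.

2:17 AM on Sep 15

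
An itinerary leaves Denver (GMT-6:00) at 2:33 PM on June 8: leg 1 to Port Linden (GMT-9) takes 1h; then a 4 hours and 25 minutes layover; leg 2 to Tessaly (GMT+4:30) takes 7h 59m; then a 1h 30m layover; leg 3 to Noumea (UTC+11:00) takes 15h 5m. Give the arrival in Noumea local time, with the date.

1:32 PM on June 10

Convert departure to UTC: 2:33 PM + 6:00 = 8:33 PM UTC on Jun 8.
Add 1 hour leg 1 → 9:33 PM UTC.
Add 4 hours and 25 minutes layover in Port Linden → 1:58 AM UTC (Jun 9).
Add 7 hours and 59 minutes leg 2 → 9:57 AM UTC.
Add 1 hour and 30 minutes layover in Tessaly → 11:27 AM UTC.
Add 15 hours and 5 minutes leg 3 → 2:32 AM UTC (Jun 10).
Noumea is UTC+11:00, so local arrival = 2:32 AM + 11:00 = 1:32 PM on Jun 10.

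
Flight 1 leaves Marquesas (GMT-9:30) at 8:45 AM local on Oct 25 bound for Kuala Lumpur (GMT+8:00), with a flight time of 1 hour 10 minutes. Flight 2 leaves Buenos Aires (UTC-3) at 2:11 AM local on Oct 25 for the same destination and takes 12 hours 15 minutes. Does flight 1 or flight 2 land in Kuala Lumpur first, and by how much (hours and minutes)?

the second, by 1 hour 59 minutes

Flight 1 in UTC: 8:45 AM + 9:30 = 6:15 PM on Oct 25.
+1 hour 10 minutes → arrive 7:25 PM UTC on Oct 25.
Flight 2 in UTC: 2:11 AM + 3:00 = 5:11 AM on Oct 25.
+12 hours and 15 minutes → arrive 5:26 PM UTC on Oct 25.
Flight 2 lands earlier by 1 hour 59 minutes.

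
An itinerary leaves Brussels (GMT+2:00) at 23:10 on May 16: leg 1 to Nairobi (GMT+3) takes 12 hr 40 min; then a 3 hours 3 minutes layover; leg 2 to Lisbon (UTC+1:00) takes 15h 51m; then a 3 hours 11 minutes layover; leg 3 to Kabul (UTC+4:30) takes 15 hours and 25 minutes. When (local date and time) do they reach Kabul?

03:50 on May 19

Convert departure to UTC: 23:10 − 2:00 = 21:10 UTC on May 16.
Add 12 hours 40 minutes leg 1 → 09:50 UTC (May 17).
Add 3 hours and 3 minutes layover in Nairobi → 12:53 UTC.
Add 15 hours and 51 minutes leg 2 → 04:44 UTC (May 18).
Add 3 hours 11 minutes layover in Lisbon → 07:55 UTC.
Add 15 hours 25 minutes leg 3 → 23:20 UTC.
Kabul is UTC+4:30, so local arrival = 23:20 + 4:30 = 03:50 on May 19.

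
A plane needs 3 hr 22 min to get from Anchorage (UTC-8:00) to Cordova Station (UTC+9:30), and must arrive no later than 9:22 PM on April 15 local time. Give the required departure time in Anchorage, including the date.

12:30 AM on April 15

Target arrival in UTC: 9:22 PM − 9:30 = 11:52 AM on Apr 15.
Subtract 3 hours 22 minutes → departure 8:30 AM UTC on Apr 15.
Anchorage is UTC−8:00: 8:30 AM − 8:00 = 12:30 AM on Apr 15.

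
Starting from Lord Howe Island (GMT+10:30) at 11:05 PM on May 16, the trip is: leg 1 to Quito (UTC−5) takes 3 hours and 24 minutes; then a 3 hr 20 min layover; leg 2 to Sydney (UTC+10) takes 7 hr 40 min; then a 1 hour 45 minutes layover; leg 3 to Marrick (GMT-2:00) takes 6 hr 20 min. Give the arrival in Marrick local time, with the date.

9:04 AM on May 17

Convert departure to UTC: 11:05 PM − 10:30 = 12:35 PM UTC on May 16.
Add 3 hours 24 minutes leg 1 → 3:59 PM UTC.
Add 3 hours and 20 minutes layover in Quito → 7:19 PM UTC.
Add 7 hours 40 minutes leg 2 → 2:59 AM UTC (May 17).
Add 1 hour 45 minutes layover in Sydney → 4:44 AM UTC.
Add 6 hours 20 minutes leg 3 → 11:04 AM UTC.
Marrick is UTC−2:00, so local arrival = 11:04 AM − 2:00 = 9:04 AM on May 17.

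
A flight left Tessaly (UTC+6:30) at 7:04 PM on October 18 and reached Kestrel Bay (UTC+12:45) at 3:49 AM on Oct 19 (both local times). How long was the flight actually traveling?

Departure in UTC: 7:04 PM − 6:30 = 12:34 PM on Oct 18.
Arrival in UTC: 3:49 AM − 12:45 = 3:04 PM on Oct 18.
Elapsed = 3:04 PM − 12:34 PM = 2 hours 30 minutes.

2 hours 30 minutes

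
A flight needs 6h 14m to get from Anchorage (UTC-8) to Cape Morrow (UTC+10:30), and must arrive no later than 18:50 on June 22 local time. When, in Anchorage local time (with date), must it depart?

18:06 on June 21

Target arrival in UTC: 18:50 − 10:30 = 08:20 on Jun 22.
Subtract 6 hours and 14 minutes → departure 02:06 UTC on Jun 22.
Anchorage is UTC−8:00: 02:06 − 8:00 = 18:06 on Jun 21.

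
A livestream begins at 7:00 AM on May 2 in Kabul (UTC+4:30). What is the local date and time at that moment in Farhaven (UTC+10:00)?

12:30 PM on May 2

In UTC: 7:00 AM − 4:30 = 2:30 AM on May 2.
Farhaven is UTC+10:00: 2:30 AM + 10:00 = 12:30 PM on May 2.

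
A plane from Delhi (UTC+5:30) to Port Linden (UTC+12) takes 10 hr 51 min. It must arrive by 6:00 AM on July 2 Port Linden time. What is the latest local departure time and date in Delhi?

Target arrival in UTC: 6:00 AM − 12:00 = 6:00 PM on Jul 1.
Subtract 10 hours 51 minutes → departure 7:09 AM UTC on Jul 1.
Delhi is UTC+5:30: 7:09 AM + 5:30 = 12:39 PM on Jul 1.

12:39 PM on July 1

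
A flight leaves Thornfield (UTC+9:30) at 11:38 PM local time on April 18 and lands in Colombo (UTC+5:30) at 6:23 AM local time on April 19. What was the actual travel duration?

Departure in UTC: 11:38 PM − 9:30 = 2:08 PM on Apr 18.
Arrival in UTC: 6:23 AM − 5:30 = 12:53 AM on Apr 19.
Elapsed = 12:53 AM − 2:08 PM (+1 day) = 10 hours 45 minutes.

10 hours 45 minutes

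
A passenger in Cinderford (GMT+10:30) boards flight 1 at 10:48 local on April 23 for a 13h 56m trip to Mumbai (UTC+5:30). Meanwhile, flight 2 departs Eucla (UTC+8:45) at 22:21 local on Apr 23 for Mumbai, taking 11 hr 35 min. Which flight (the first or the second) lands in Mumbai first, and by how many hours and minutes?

the first, by 10 hours 57 minutes

Flight 1 in UTC: 10:48 − 10:30 = 00:18 on Apr 23.
+13 hours 56 minutes → arrive 14:14 UTC on Apr 23.
Flight 2 in UTC: 22:21 − 8:45 = 13:36 on Apr 23.
+11 hours and 35 minutes → arrive 01:11 UTC on Apr 24.
Flight 1 lands earlier by 10 hours 57 minutes.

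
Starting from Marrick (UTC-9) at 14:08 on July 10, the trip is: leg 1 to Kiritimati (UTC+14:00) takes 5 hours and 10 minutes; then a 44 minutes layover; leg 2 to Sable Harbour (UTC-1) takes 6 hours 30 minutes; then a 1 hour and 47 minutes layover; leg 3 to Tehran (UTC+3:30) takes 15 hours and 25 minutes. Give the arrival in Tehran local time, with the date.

Convert departure to UTC: 14:08 + 9:00 = 23:08 UTC on Jul 10.
Add 5 hours 10 minutes leg 1 → 04:18 UTC (Jul 11).
Add 44 minutes layover in Kiritimati → 05:02 UTC.
Add 6 hours and 30 minutes leg 2 → 11:32 UTC.
Add 1 hour and 47 minutes layover in Sable Harbour → 13:19 UTC.
Add 15 hours 25 minutes leg 3 → 04:44 UTC (Jul 12).
Tehran is UTC+3:30, so local arrival = 04:44 + 3:30 = 08:14 on Jul 12.

08:14 on Jul 12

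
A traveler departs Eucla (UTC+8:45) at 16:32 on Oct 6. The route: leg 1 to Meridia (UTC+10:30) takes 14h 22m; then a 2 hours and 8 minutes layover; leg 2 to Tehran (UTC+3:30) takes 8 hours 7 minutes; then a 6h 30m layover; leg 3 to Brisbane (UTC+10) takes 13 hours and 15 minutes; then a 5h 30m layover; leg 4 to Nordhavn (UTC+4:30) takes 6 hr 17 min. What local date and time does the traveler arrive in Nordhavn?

20:26 on October 8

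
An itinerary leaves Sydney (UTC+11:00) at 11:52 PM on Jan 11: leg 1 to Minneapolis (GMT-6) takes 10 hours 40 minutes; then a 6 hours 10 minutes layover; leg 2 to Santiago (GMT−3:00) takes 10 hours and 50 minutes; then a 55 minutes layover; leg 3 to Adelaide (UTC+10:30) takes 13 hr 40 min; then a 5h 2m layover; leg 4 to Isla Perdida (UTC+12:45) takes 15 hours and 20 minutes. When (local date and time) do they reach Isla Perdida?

4:14 PM on Jan 14

Convert departure to UTC: 11:52 PM − 11:00 = 12:52 PM UTC on Jan 11.
Add 10 hours and 40 minutes leg 1 → 11:32 PM UTC.
Add 6 hours and 10 minutes layover in Minneapolis → 5:42 AM UTC (Jan 12).
Add 10 hours and 50 minutes leg 2 → 4:32 PM UTC.
Add 55 minutes layover in Santiago → 5:27 PM UTC.
Add 13 hours 40 minutes leg 3 → 7:07 AM UTC (Jan 13).
Add 5 hours and 2 minutes layover in Adelaide → 12:09 PM UTC.
Add 15 hours 20 minutes leg 4 → 3:29 AM UTC (Jan 14).
Isla Perdida is UTC+12:45, so local arrival = 3:29 AM + 12:45 = 4:14 PM on Jan 14.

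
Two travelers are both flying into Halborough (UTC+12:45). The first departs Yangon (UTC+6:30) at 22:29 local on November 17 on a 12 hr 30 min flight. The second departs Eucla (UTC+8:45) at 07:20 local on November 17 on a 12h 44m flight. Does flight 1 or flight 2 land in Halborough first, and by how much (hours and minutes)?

the second, by 17 hours 10 minutes

Flight 1 in UTC: 22:29 − 6:30 = 15:59 on Nov 17.
+12 hours and 30 minutes → arrive 04:29 UTC on Nov 18.
Flight 2 in UTC: 07:20 − 8:45 = 22:35 on Nov 16.
+12 hours and 44 minutes → arrive 11:19 UTC on Nov 17.
Flight 2 lands earlier by 17 hours 10 minutes.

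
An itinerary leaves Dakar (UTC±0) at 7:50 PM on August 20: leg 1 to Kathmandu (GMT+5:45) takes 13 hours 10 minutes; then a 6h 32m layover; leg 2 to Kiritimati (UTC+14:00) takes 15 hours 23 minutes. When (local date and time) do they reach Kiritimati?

8:55 PM on August 22

Dakar is at UTC+0, so departure is already 7:50 PM UTC on Aug 20.
Add 13 hours 10 minutes leg 1 → 9:00 AM UTC (Aug 21).
Add 6 hours 32 minutes layover in Kathmandu → 3:32 PM UTC.
Add 15 hours and 23 minutes leg 2 → 6:55 AM UTC (Aug 22).
Kiritimati is UTC+14:00, so local arrival = 6:55 AM + 14:00 = 8:55 PM on Aug 22.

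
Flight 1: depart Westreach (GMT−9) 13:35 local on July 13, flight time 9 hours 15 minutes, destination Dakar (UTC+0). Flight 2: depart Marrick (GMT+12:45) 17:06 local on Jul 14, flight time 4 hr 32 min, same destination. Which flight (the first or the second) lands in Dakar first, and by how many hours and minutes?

the first, by 1 hour 3 minutes

Flight 1 in UTC: 13:35 + 9:00 = 22:35 on Jul 13.
+9 hours 15 minutes → arrive 07:50 UTC on Jul 14.
Flight 2 in UTC: 17:06 − 12:45 = 04:21 on Jul 14.
+4 hours 32 minutes → arrive 08:53 UTC on Jul 14.
Flight 1 lands earlier by 1 hour 3 minutes.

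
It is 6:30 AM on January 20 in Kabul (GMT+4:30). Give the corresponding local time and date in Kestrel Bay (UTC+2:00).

Kestrel Bay is 2:30 behind Kabul.
Shift by the zone difference: 6:30 AM − 2:30 = 4:00 AM on Jan 20 in Kestrel Bay.

4:00 AM on January 20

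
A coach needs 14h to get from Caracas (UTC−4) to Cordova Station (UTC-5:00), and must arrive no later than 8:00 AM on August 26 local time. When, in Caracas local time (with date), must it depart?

Target arrival in UTC: 8:00 AM + 5:00 = 1:00 PM on Aug 26.
Subtract 14 hours → departure 11:00 PM UTC on Aug 25.
Caracas is UTC−4:00: 11:00 PM − 4:00 = 7:00 PM on Aug 25.

7:00 PM on Aug 25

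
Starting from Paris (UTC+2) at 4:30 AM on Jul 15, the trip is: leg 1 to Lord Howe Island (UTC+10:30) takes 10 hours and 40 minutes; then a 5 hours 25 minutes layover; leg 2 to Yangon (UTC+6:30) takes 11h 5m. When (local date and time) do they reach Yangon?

12:10 PM on July 16

Convert departure to UTC: 4:30 AM − 2:00 = 2:30 AM UTC on Jul 15.
Add 10 hours and 40 minutes leg 1 → 1:10 PM UTC.
Add 5 hours and 25 minutes layover in Lord Howe Island → 6:35 PM UTC.
Add 11 hours and 5 minutes leg 2 → 5:40 AM UTC (Jul 16).
Yangon is UTC+6:30, so local arrival = 5:40 AM + 6:30 = 12:10 PM on Jul 16.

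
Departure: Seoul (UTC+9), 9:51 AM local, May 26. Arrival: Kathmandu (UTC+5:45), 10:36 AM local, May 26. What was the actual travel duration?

4 hours

Kathmandu is 3:15 behind Seoul.
Clock-face elapsed time (ignoring zones) is 45 minutes.
Actual elapsed = 45 minutes + 3:15 = 4 hours.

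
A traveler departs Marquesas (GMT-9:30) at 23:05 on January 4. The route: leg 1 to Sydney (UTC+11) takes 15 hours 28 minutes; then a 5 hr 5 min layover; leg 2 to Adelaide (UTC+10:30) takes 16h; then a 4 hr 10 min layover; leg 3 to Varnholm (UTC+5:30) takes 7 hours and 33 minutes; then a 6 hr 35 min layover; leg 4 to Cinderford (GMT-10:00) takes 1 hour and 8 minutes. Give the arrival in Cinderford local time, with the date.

06:34 on January 7

Convert departure to UTC: 23:05 + 9:30 = 08:35 UTC on Jan 5.
Add 15 hours 28 minutes leg 1 → 00:03 UTC (Jan 6).
Add 5 hours 5 minutes layover in Sydney → 05:08 UTC.
Add 16 hours leg 2 → 21:08 UTC.
Add 4 hours and 10 minutes layover in Adelaide → 01:18 UTC (Jan 7).
Add 7 hours and 33 minutes leg 3 → 08:51 UTC.
Add 6 hours 35 minutes layover in Varnholm → 15:26 UTC.
Add 1 hour and 8 minutes leg 4 → 16:34 UTC.
Cinderford is UTC−10:00, so local arrival = 16:34 − 10:00 = 06:34 on Jan 7.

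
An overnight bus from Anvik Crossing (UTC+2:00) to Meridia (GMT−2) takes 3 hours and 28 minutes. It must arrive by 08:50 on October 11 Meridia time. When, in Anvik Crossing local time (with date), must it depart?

Target arrival in UTC: 08:50 + 2:00 = 10:50 on Oct 11.
Subtract 3 hours and 28 minutes → departure 07:22 UTC on Oct 11.
Anvik Crossing is UTC+2:00: 07:22 + 2:00 = 09:22 on Oct 11.

09:22 on October 11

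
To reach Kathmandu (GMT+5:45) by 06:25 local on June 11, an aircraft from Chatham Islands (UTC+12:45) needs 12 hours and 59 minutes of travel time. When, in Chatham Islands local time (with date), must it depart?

Target arrival in UTC: 06:25 − 5:45 = 00:40 on Jun 11.
Subtract 12 hours and 59 minutes → departure 11:41 UTC on Jun 10.
Chatham Islands is UTC+12:45: 11:41 + 12:45 = 00:26 on Jun 11.

00:26 on June 11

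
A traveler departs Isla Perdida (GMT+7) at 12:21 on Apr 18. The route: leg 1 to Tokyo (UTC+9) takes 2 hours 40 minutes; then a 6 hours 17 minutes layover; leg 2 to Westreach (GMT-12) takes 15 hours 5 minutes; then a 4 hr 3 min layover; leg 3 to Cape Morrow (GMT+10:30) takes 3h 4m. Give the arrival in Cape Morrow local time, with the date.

23:00 on April 19

Convert departure to UTC: 12:21 − 7:00 = 05:21 UTC on Apr 18.
Add 2 hours and 40 minutes leg 1 → 08:01 UTC.
Add 6 hours 17 minutes layover in Tokyo → 14:18 UTC.
Add 15 hours 5 minutes leg 2 → 05:23 UTC (Apr 19).
Add 4 hours and 3 minutes layover in Westreach → 09:26 UTC.
Add 3 hours and 4 minutes leg 3 → 12:30 UTC.
Cape Morrow is UTC+10:30, so local arrival = 12:30 + 10:30 = 23:00 on Apr 19.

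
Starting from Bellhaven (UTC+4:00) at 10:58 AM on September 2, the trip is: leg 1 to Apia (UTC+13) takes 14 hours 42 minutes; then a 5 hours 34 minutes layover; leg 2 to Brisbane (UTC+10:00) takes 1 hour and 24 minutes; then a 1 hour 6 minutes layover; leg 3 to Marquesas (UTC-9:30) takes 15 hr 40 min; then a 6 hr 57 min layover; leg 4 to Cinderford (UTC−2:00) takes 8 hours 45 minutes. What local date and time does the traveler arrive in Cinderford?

Convert departure to UTC: 10:58 AM − 4:00 = 6:58 AM UTC on Sep 2.
Add 14 hours 42 minutes leg 1 → 9:40 PM UTC.
Add 5 hours and 34 minutes layover in Apia → 3:14 AM UTC (Sep 3).
Add 1 hour and 24 minutes leg 2 → 4:38 AM UTC.
Add 1 hour and 6 minutes layover in Brisbane → 5:44 AM UTC.
Add 15 hours and 40 minutes leg 3 → 9:24 PM UTC.
Add 6 hours 57 minutes layover in Marquesas → 4:21 AM UTC (Sep 4).
Add 8 hours and 45 minutes leg 4 → 1:06 PM UTC.
Cinderford is UTC−2:00, so local arrival = 1:06 PM − 2:00 = 11:06 AM on Sep 4.

11:06 AM on Sep 4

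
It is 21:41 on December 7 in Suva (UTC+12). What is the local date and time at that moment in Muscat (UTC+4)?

13:41 on December 7

In UTC: 21:41 − 12:00 = 09:41 on Dec 7.
Muscat is UTC+4:00: 09:41 + 4:00 = 13:41 on Dec 7.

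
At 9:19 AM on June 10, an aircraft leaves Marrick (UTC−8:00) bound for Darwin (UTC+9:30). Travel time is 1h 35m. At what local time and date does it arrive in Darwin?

4:24 AM on Jun 11

Convert departure to UTC: 9:19 AM + 8:00 = 5:19 PM UTC on Jun 10.
Add 1 hour 35 minutes travel time → 6:54 PM UTC.
Darwin is UTC+9:30, so local arrival = 6:54 PM + 9:30 = 4:24 AM on Jun 11.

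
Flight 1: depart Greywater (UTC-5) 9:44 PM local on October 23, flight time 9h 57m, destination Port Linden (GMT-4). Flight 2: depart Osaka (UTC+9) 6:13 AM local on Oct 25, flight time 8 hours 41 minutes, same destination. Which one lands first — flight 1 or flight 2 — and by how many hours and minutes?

the first, by 17 hours 13 minutes

Flight 1 in UTC: 9:44 PM + 5:00 = 2:44 AM on Oct 24.
+9 hours and 57 minutes → arrive 12:41 PM UTC on Oct 24.
Flight 2 in UTC: 6:13 AM − 9:00 = 9:13 PM on Oct 24.
+8 hours 41 minutes → arrive 5:54 AM UTC on Oct 25.
Flight 1 lands earlier by 17 hours 13 minutes.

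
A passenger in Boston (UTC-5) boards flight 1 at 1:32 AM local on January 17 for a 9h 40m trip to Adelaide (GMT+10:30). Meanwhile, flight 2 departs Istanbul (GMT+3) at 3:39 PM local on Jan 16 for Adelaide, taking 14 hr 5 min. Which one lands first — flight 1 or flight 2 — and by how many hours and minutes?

Flight 1 in UTC: 1:32 AM + 5:00 = 6:32 AM on Jan 17.
+9 hours 40 minutes → arrive 4:12 PM UTC on Jan 17.
Flight 2 in UTC: 3:39 PM − 3:00 = 12:39 PM on Jan 16.
+14 hours and 5 minutes → arrive 2:44 AM UTC on Jan 17.
Flight 2 lands earlier by 13 hours 28 minutes.

the second, by 13 hours 28 minutes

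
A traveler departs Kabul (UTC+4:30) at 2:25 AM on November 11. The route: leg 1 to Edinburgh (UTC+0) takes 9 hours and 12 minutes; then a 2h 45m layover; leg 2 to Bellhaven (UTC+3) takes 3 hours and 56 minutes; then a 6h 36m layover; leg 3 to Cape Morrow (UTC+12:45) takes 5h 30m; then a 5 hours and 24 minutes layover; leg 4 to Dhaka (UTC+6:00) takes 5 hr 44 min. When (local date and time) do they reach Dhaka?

Convert departure to UTC: 2:25 AM − 4:30 = 9:55 PM UTC on Nov 10.
Add 9 hours 12 minutes leg 1 → 7:07 AM UTC (Nov 11).
Add 2 hours and 45 minutes layover in Edinburgh → 9:52 AM UTC.
Add 3 hours and 56 minutes leg 2 → 1:48 PM UTC.
Add 6 hours 36 minutes layover in Bellhaven → 8:24 PM UTC.
Add 5 hours and 30 minutes leg 3 → 1:54 AM UTC (Nov 12).
Add 5 hours and 24 minutes layover in Cape Morrow → 7:18 AM UTC.
Add 5 hours and 44 minutes leg 4 → 1:02 PM UTC.
Dhaka is UTC+6:00, so local arrival = 1:02 PM + 6:00 = 7:02 PM on Nov 12.

7:02 PM on Nov 12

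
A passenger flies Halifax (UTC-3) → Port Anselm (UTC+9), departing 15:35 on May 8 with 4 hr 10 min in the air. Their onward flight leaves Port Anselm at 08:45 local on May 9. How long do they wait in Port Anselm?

1 hour

Convert departure to UTC: 15:35 + 3:00 = 18:35 UTC on May 8.
Add 4 hours 10 minutes flight time → 22:45 UTC.
Port Anselm is UTC+9:00, so local arrival = 22:45 + 9:00 = 07:45 on May 9.
Layover = 08:45 − 07:45 = 1 hour.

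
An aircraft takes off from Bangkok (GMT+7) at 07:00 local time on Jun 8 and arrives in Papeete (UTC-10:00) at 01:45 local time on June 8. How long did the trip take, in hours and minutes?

11 hours 45 minutes

Papeete is 17:00 behind Bangkok.
Clock-face elapsed time (ignoring zones) is −5 hours 15 minutes.
Actual elapsed = −5 hours 15 minutes + 17:00 = 11 hours 45 minutes.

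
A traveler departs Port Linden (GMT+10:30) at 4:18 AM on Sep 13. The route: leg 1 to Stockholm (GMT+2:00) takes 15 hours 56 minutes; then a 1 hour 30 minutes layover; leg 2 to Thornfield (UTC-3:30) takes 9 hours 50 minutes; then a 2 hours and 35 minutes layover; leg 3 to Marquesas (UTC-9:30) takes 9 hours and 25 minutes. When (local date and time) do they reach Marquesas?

Convert departure to UTC: 4:18 AM − 10:30 = 5:48 PM UTC on Sep 12.
Add 15 hours 56 minutes leg 1 → 9:44 AM UTC (Sep 13).
Add 1 hour 30 minutes layover in Stockholm → 11:14 AM UTC.
Add 9 hours 50 minutes leg 2 → 9:04 PM UTC.
Add 2 hours and 35 minutes layover in Thornfield → 11:39 PM UTC.
Add 9 hours 25 minutes leg 3 → 9:04 AM UTC (Sep 14).
Marquesas is UTC−9:30, so local arrival = 9:04 AM − 9:30 = 11:34 PM on Sep 13.

11:34 PM on Sep 13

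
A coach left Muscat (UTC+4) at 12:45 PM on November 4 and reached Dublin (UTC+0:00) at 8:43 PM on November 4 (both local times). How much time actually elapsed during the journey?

Departure in UTC: 12:45 PM − 4:00 = 8:45 AM on Nov 4.
Arrival is already UTC: 8:43 PM on Nov 4.
Elapsed = 8:43 PM − 8:45 AM = 11 hours 58 minutes.

11 hours 58 minutes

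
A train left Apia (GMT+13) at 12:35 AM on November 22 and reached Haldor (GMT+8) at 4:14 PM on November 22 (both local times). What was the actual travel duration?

20 hours 39 minutes

Departure in UTC: 12:35 AM − 13:00 = 11:35 AM on Nov 21.
Arrival in UTC: 4:14 PM − 8:00 = 8:14 AM on Nov 22.
Elapsed = 8:14 AM − 11:35 AM (+1 day) = 20 hours 39 minutes.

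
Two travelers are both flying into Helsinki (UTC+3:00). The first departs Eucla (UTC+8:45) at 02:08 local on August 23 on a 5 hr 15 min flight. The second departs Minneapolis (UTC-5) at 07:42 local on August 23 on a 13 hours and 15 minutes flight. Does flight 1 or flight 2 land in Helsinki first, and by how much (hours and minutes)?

the first, by 27 hours 19 minutes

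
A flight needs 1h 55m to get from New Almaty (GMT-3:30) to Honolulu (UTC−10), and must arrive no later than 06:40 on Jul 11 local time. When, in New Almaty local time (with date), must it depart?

Target arrival in UTC: 06:40 + 10:00 = 16:40 on Jul 11.
Subtract 1 hour 55 minutes → departure 14:45 UTC on Jul 11.
New Almaty is UTC−3:30: 14:45 − 3:30 = 11:15 on Jul 11.

11:15 on Jul 11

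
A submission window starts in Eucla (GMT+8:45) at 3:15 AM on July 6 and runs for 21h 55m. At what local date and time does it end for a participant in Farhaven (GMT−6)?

Convert start to UTC: 3:15 AM − 8:45 = 6:30 PM UTC on Jul 5.
Add 21 hours 55 minutes duration → 4:25 PM UTC (Jul 6).
Farhaven is UTC−6:00, so local end time = 4:25 PM − 6:00 = 10:25 AM on Jul 6.

10:25 AM on Jul 6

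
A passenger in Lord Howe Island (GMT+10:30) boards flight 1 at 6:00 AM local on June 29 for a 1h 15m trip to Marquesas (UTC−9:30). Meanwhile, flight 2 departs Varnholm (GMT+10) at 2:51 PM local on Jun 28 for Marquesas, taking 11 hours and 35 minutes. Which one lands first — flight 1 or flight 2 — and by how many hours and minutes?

the second, by 4 hours 19 minutes

Flight 1 in UTC: 6:00 AM − 10:30 = 7:30 PM on Jun 28.
+1 hour 15 minutes → arrive 8:45 PM UTC on Jun 28.
Flight 2 in UTC: 2:51 PM − 10:00 = 4:51 AM on Jun 28.
+11 hours and 35 minutes → arrive 4:26 PM UTC on Jun 28.
Flight 2 lands earlier by 4 hours 19 minutes.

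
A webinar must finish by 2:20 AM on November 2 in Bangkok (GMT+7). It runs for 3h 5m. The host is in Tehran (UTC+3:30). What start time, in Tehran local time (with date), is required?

7:45 PM on Nov 1

Target end time in UTC: 2:20 AM − 7:00 = 7:20 PM on Nov 1.
Subtract 3 hours 5 minutes → start 4:15 PM UTC on Nov 1.
Tehran is UTC+3:30: 4:15 PM + 3:30 = 7:45 PM on Nov 1.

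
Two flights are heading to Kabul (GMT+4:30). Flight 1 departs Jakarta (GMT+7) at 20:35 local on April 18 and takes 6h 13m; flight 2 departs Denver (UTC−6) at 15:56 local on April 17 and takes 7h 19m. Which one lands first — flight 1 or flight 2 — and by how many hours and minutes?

the second, by 14 hours 33 minutes

Flight 1 in UTC: 20:35 − 7:00 = 13:35 on Apr 18.
+6 hours 13 minutes → arrive 19:48 UTC on Apr 18.
Flight 2 in UTC: 15:56 + 6:00 = 21:56 on Apr 17.
+7 hours 19 minutes → arrive 05:15 UTC on Apr 18.
Flight 2 lands earlier by 14 hours 33 minutes.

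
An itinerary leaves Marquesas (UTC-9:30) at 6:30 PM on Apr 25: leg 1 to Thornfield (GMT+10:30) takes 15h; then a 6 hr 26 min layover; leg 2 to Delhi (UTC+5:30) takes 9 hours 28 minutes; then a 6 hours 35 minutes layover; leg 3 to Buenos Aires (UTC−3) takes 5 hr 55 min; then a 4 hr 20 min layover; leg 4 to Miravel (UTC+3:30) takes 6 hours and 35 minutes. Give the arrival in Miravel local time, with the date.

1:49 PM on Apr 28

Convert departure to UTC: 6:30 PM + 9:30 = 4:00 AM UTC on Apr 26.
Add 15 hours leg 1 → 7:00 PM UTC.
Add 6 hours and 26 minutes layover in Thornfield → 1:26 AM UTC (Apr 27).
Add 9 hours 28 minutes leg 2 → 10:54 AM UTC.
Add 6 hours 35 minutes layover in Delhi → 5:29 PM UTC.
Add 5 hours 55 minutes leg 3 → 11:24 PM UTC.
Add 4 hours and 20 minutes layover in Buenos Aires → 3:44 AM UTC (Apr 28).
Add 6 hours and 35 minutes leg 4 → 10:19 AM UTC.
Miravel is UTC+3:30, so local arrival = 10:19 AM + 3:30 = 1:49 PM on Apr 28.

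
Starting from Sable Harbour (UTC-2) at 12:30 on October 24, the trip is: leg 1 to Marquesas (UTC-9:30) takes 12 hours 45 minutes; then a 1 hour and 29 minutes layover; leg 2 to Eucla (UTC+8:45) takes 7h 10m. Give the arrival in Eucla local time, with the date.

20:39 on October 25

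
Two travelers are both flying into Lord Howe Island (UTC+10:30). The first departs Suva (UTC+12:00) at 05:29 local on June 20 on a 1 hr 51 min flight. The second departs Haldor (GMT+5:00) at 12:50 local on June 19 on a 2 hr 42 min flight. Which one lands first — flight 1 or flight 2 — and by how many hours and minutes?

Flight 1 in UTC: 05:29 − 12:00 = 17:29 on Jun 19.
+1 hour 51 minutes → arrive 19:20 UTC on Jun 19.
Flight 2 in UTC: 12:50 − 5:00 = 07:50 on Jun 19.
+2 hours 42 minutes → arrive 10:32 UTC on Jun 19.
Flight 2 lands earlier by 8 hours 48 minutes.

the second, by 8 hours 48 minutes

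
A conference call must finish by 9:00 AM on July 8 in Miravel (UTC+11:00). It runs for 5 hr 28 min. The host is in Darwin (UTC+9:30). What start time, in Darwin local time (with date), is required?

Target end time in UTC: 9:00 AM − 11:00 = 10:00 PM on Jul 7.
Subtract 5 hours and 28 minutes → start 4:32 PM UTC on Jul 7.
Darwin is UTC+9:30: 4:32 PM + 9:30 = 2:02 AM on Jul 8.

2:02 AM on Jul 8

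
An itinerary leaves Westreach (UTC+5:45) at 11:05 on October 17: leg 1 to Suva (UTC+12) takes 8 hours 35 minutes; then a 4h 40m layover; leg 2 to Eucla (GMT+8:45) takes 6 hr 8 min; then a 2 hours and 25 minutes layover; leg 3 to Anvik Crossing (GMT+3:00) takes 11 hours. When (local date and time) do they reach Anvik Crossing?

Convert departure to UTC: 11:05 − 5:45 = 05:20 UTC on Oct 17.
Add 8 hours and 35 minutes leg 1 → 13:55 UTC.
Add 4 hours and 40 minutes layover in Suva → 18:35 UTC.
Add 6 hours and 8 minutes leg 2 → 00:43 UTC (Oct 18).
Add 2 hours and 25 minutes layover in Eucla → 03:08 UTC.
Add 11 hours leg 3 → 14:08 UTC.
Anvik Crossing is UTC+3:00, so local arrival = 14:08 + 3:00 = 17:08 on Oct 18.

17:08 on Oct 18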